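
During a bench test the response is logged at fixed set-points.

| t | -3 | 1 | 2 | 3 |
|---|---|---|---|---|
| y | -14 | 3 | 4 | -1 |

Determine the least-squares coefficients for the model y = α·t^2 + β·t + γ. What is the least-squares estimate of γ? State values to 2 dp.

γ = 2.62

With design matrix X, XᵀX = [[179, 9, 23]; [9, 23, 3]; [23, 3, 4]] and Xᵀy = [-116, 50, -8]ᵀ.
Inverting the 3×3 Gram matrix, [α, β, γ]ᵀ = [-1981/1804, 371/164, 2361/902]ᵀ.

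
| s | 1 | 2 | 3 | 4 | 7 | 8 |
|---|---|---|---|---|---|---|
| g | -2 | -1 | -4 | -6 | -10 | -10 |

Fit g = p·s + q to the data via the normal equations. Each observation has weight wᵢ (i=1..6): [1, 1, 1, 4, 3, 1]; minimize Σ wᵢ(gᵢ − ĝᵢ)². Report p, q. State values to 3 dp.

p = -1.386, q = -0.029

Entries of MᵀWM: Σwᵢ·s·s = 289, Σwᵢ·s = 51, Σwᵢ·1 = 11.
For MᵀWg: Σwᵢ·s·g = -402, Σwᵢ·g = -71.
Δ = 289·11 − 51² = 578.
p = ((-402)·11 − 51·(-71))/578 = -801/578; q = (289·(-71) − 51·(-402))/578 = -1/34.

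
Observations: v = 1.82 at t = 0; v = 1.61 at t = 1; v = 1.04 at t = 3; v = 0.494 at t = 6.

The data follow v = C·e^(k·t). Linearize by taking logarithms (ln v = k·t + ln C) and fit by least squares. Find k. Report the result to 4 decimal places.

Taking logs, ln v = k·t + ln C, so regress ln v on t.
XᵀX = [[46.0000, 10.0000]; [10.0000, 4]], rhs = [-3.6374, 0.4091]ᵀ  (here Σt = 10.0000, Σ(t)² = 46.0000, Σln v = 0.4091, Σt·ln v = -3.6374).
Δ = 46.0000·4 − (10.0000)² = 84.0000; k = (-3.6374·4 − 10.0000·0.4091)/84.0000 = -0.22191, ln C = (46.0000·0.4091 − 10.0000·-3.6374)/84.0000 = 0.65704.

k = -0.2219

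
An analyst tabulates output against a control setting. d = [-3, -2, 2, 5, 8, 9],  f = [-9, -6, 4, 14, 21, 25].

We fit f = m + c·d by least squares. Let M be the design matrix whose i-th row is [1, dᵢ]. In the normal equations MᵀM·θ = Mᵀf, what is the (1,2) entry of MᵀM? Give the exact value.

19

Row 1 ↔ basis 1, column 2 ↔ basis d, so (MᵀM)_{1,2} = Σᵢ d = (1)·(-3) + (1)·(-2) + (1)·(2) + (1)·(5) + (1)·(8) + (1)·(9) = 19.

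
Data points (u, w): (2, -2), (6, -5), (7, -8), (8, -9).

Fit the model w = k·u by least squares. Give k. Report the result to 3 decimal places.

k = -1.059

The normal system AᵀA·[k]ᵀ = Aᵀw is [[153]]·[k]ᵀ = [-162]ᵀ.
k = (-162)/153 = -1.05882.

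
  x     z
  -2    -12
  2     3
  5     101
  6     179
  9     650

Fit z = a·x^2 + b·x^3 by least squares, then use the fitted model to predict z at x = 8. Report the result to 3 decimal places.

ẑ = 448.996

Compute the Gram sums: Σx^2·x^2 = 8514, Σx^2·x^3 = 69950, Σx^3·x^3 = 593850.
For Mᵀz: Σx^2·z = 61583, Σx^3·z = 525259.
det = 8514·593850 − 69950² = 163036400.
a = (61583·593850 − 69950·525259)/163036400 = -1708025/1630364; b = (8514·525259 − 69950·61583)/163036400 = 41081069/40759100.
At x = 8: ẑ = (-1708025/1630364)·(64) + (41081069/40759100)·(512) = 4575166832/10189775.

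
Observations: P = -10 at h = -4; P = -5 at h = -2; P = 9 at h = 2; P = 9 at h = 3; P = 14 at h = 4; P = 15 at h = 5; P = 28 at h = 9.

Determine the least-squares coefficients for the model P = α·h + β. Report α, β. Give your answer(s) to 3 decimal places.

α = 2.922, β = 1.475

Compute the Gram sums: Σh·h = 155, Σh = 17, Σ1 = 7.
For AᵀP: Σh·P = 478, ΣP = 60.
AᵀA·[α, β]ᵀ = AᵀP becomes [[155, 17]; [17, 7]]·[α, β]ᵀ = [478, 60]ᵀ.
det = 155·7 − 17² = 796.
α = (478·7 − 17·60)/796 = 1163/398; β = (155·60 − 17·478)/796 = 587/398.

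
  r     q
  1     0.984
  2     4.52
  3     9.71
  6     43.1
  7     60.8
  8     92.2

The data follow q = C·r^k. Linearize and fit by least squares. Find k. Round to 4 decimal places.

Let Y = ln q. Fitting Y = k·ln r + ln C by least squares:
Sums: Σln r = 7.6089, Σ(ln r)² = 13.0084, Σln q = 16.1606, Σln r·ln q = 27.6866.
Normal system: [[13.0084, 7.6089]; [7.6089, 6]]·[k, ln C]ᵀ = [27.6866, 16.1606]ᵀ.
Slope k = (n·Σln r·ln q − Σln r·Σln q)/(n·Σ(ln r)² − (Σln r)²) = (6·27.6866 − 7.6089·16.1606)/20.1558 = 2.14110; ln C = (Σln q − k·Σln r)/n = -0.02179.

k = 2.1411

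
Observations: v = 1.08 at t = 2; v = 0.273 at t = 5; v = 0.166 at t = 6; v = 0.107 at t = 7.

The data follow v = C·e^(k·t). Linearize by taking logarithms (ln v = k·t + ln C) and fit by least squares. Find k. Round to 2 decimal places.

k = -0.46

Let Y = ln v. Fitting Y = k·t + ln C by least squares:
XᵀX = [[114.0000, 20.0000]; [20.0000, 4]], rhs = [-32.7566, -5.2520]ᵀ  (here Σt = 20.0000, Σ(t)² = 114.0000, Σln v = -5.2520, Σt·ln v = -32.7566).
Solving (det = 56.0000): k = -0.46404, ln C = 1.00718.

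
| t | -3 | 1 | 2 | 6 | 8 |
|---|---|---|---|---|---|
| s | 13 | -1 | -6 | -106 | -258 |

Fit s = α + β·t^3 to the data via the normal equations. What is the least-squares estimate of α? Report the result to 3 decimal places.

α = -0.485

From the data, Σ1 = 5, Σt^3 = 710, Σt^3·t^3 = 309594.
For Aᵀs: Σs = -358, Σt^3·s = -155392.
AᵀA·[α, β]ᵀ = Aᵀs becomes [[5, 710]; [710, 309594]]·[α, β]ᵀ = [-358, -155392]ᵀ.
det = 5·309594 − 710² = 1043870.
α = ((-358)·309594 − 710·(-155392))/1043870 = -253166/521935; β = (5·(-155392) − 710·(-358))/1043870 = -52278/104387.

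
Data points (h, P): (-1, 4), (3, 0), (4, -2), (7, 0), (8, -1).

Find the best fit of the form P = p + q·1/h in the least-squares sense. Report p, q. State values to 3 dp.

p = 0.087, q = -3.813

From the data, Σ1 = 5, Σ1/h = -25/168, Σ1/h·1/h = 34141/28224.
Right-hand side: ΣP = 1, Σ1/h·P = -37/8.
det = 5·(34141/28224) − (-25/168)² = 5315/882.
p = (1·(34141/28224) − (-25/168)·(-37/8))/(5315/882) = 3679/42520; q = (5·(-37/8) − (-25/168)·1)/(5315/882) = -4053/1063.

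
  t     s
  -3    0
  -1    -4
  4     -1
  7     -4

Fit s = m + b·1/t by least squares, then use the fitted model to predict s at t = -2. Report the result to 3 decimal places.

Entries of MᵀM: Σ1 = 4, Σ1/t = -79/84, Σ1/t·1/t = 8425/7056.
And Σs = -9, Σ1/t·s = 89/28.
Determinant 4·(8425/7056) − (-79/84)² = 3051/784.
m = ((-9)·(8425/7056) − (-79/84)·(89/28))/(3051/784) = -18244/9153; b = (4·(89/28) − (-79/84)·(-9))/(3051/784) = 3332/3051.
At t = -2: ŝ = (-18244/9153)·(1) + (3332/3051)·(-1/2) = -23242/9153.

ŝ = -2.539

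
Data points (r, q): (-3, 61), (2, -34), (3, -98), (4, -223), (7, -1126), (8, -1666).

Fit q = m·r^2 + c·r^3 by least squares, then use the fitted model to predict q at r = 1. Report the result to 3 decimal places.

q̂ = -5.025

Sums needed: Σr^2·r^2 = 6931, Σr^2·r^3 = 50631, Σr^3·r^3 = 385411.
Right-hand side: Σr^2·q = -165835, Σr^3·q = -1258047.
XᵀX·[m, c]ᵀ = Xᵀq becomes [[6931, 50631]; [50631, 385411]]·[m, c]ᵀ = [-165835, -1258047]ᵀ.
Δ = 6931·385411 − 50631² = 107785480.
m = ((-165835)·385411 − 50631·(-1258047))/107785480 = -27306941/13473185; c = (6931·(-1258047) − 50631·(-165835))/107785480 = -40391484/13473185.
At r = 1: q̂ = (-27306941/13473185)·(1) + (-40391484/13473185)·(1) = -712615/141823.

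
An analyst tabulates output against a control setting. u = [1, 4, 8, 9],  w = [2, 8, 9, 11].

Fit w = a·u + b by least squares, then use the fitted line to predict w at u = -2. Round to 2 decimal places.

Sums needed: Σu·u = 162, Σu = 22, Σ1 = 4.
Moment sums: Σu·w = 205, Σw = 30.
So MᵀM·[a, b]ᵀ = Mᵀw: [[162, 22]; [22, 4]]·[a, b]ᵀ = [205, 30]ᵀ.
Δ = 162·4 − 22² = 164.
a = (205·4 − 22·30)/164 = 40/41; b = (162·30 − 22·205)/164 = 175/82.
At u = -2: ŵ = (40/41)·(-2) + (175/82)·(1) = 15/82.

ŵ = 0.18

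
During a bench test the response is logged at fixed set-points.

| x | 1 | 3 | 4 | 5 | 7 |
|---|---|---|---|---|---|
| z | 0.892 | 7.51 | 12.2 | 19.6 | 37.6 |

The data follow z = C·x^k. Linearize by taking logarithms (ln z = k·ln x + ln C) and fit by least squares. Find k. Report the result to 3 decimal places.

Let Y = ln z. Fitting Y = k·ln x + ln C by least squares:
AᵀA = [[9.5056, 6.0403]; [6.0403, 5]], rhs = [17.5295, 11.0059]ᵀ  (here Σln x = 6.0403, Σ(ln x)² = 9.5056, Σln z = 11.0059, Σln x·ln z = 17.5295).
Δ = 9.5056·5 − (6.0403)² = 11.0434; k = (17.5295·5 − 6.0403·11.0059)/11.0434 = 1.91691, ln C = (9.5056·11.0059 − 6.0403·17.5295)/11.0434 = -0.11454.

k = 1.917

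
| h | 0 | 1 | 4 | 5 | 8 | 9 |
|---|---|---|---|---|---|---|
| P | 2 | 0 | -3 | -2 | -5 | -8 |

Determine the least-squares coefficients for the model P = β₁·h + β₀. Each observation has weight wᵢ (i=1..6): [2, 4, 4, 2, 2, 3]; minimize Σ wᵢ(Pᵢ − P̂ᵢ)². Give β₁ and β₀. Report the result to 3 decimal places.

β₁ = -0.948, β₀ = 1.367

MᵀWM·[β₁, β₀]ᵀ = MᵀWP reads: 489·β₁ + 73·β₀ = -364;  73·β₁ + 17·β₀ = -46.
Δ = 489·17 − 73² = 2984.
β₁ = ((-364)·17 − 73·(-46))/2984 = -1415/1492; β₀ = (489·(-46) − 73·(-364))/2984 = 2039/1492.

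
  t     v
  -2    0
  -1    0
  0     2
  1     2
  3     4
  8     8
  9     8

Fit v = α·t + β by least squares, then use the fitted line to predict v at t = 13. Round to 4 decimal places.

Sums needed: Σt·t = 160, Σt = 18, Σ1 = 7.
Moment sums: Σt·v = 150, Σv = 24.
So MᵀM·[α, β]ᵀ = Mᵀv: [[160, 18]; [18, 7]]·[α, β]ᵀ = [150, 24]ᵀ.
Determinant 160·7 − 18² = 796.
α = (150·7 − 18·24)/796 = 309/398; β = (160·24 − 18·150)/796 = 285/199.
At t = 13: v̂ = (309/398)·(13) + (285/199)·(1) = 4587/398.

v̂ = 11.5251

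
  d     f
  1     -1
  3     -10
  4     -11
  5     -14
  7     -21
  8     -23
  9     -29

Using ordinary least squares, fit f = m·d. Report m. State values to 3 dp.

m = -3.008

Normal-equation sums: Σd·d = 245.
For Xᵀf: Σd·f = -737.
Hence m = -737 / 245 ≈ -3.00816.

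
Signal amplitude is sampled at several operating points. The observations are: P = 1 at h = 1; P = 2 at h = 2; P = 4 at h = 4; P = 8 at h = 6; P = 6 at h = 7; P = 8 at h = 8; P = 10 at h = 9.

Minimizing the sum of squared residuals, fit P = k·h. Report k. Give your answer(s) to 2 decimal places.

From the data, Σh·h = 251.
Moment sums: Σh·P = 265.
k = 265/251 = 1.05578.

k = 1.06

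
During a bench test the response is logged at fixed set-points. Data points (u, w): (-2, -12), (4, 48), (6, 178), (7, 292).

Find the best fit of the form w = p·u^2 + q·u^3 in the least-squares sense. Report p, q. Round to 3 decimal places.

p = -1.003, q = 0.994

Compute the Gram sums: Σu^2·u^2 = 3969, Σu^2·u^3 = 25575, Σu^3·u^3 = 168465.
Moment sums: Σu^2·w = 21436, Σu^3·w = 141772.
Eliminating q: 168465·(row 1) − 25575·(row 2) gives 14556960·p = 168465·21436 − 25575·141772 = -14603160, so p = -11063/11028.
Then q = (141772 − 25575·(-11063/11028))/168465 = 602807/606540.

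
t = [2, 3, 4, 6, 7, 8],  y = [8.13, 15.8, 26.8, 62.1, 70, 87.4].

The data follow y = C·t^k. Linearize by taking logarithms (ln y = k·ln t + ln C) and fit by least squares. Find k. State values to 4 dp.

With ln yᵢ as the transformed response and ln tᵢ as the regressor:
Σln t = 8.9952, Σ(ln t)² = 14.9303, Σln y = 20.9917, Σln t·ln y = 34.0044.
Equations: 14.9303·k + 8.9952·ln C = 34.0044;  8.9952·k + 6·ln C = 20.9917.
Slope k = (n·Σln t·ln y − Σln t·Σln y)/(n·Σ(ln t)² − (Σln t)²) = (6·34.0044 − 8.9952·20.9917)/8.6686 = 1.75379; ln C = (Σln y − k·Σln t)/n = 0.86935.

k = 1.7538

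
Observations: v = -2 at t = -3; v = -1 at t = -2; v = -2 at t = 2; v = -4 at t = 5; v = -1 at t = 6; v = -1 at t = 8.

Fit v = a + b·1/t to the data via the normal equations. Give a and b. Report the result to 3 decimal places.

XᵀX·[a, b]ᵀ = Xᵀv reads: 6·a + (19/120)·b = -11;  (19/120)·a + (10001/14400)·b = -37/40.
Determinant 6·(10001/14400) − (19/120)² = 11929/2880.
a = ((-11)·(10001/14400) − (19/120)·(-37/40))/(11929/2880) = -107902/59645; b = (6·(-37/40) − (19/120)·(-11))/(11929/2880) = -10968/11929.

a = -1.809, b = -0.919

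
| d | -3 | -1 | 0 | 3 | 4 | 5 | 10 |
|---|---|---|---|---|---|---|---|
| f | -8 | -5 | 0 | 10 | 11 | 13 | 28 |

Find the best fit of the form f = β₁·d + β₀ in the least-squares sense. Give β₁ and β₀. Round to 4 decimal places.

β₁ = 2.8317, β₀ = -0.2814

Sums needed: Σd·d = 160, Σd = 18, Σ1 = 7.
And Σd·f = 448, Σf = 49.
Δ = 160·7 − 18² = 796.
β₁ = (448·7 − 18·49)/796 = 1127/398; β₀ = (160·49 − 18·448)/796 = -56/199.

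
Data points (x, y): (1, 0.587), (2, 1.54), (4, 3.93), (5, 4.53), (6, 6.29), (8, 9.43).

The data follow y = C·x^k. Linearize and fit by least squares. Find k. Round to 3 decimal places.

k = 1.314

With ln yᵢ as the transformed response and ln xᵢ as the regressor:
Σln x = 7.5601, Σ(ln x)² = 12.5270, Σln y = 6.8613, Σln x·ln y = 12.5891.
Equations: 12.5270·k + 7.5601·ln C = 12.5891;  7.5601·k + 6·ln C = 6.8613.
Slope k = (n·Σln x·ln y − Σln x·Σln y)/(n·Σ(ln x)² − (Σln x)²) = (6·12.5891 − 7.5601·6.8613)/18.0074 = 1.31405; ln C = (Σln y − k·Σln x)/n = -0.51218.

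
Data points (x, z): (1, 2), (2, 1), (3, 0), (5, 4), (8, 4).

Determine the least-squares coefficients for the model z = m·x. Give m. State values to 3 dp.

Compute the Gram sums: Σx·x = 103.
Right-hand side: Σx·z = 56.
Normal equations: [[103]]·[m]ᵀ = [56]ᵀ.
Hence m = 56 / 103 ≈ 0.543689.

m = 0.544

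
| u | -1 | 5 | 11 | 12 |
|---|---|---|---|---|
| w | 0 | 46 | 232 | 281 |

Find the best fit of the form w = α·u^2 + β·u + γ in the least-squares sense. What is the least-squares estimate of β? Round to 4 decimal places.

The normal system MᵀM·[α, β, γ]ᵀ = Mᵀw is [[36003, 3183, 291]; [3183, 291, 27]; [291, 27, 4]]·[α, β, γ]ᵀ = [69686, 6154, 559]ᵀ.
Row-reducing yields α = 2825/1419, β = -2974/7095, γ = -5331/2365.

β = -0.4192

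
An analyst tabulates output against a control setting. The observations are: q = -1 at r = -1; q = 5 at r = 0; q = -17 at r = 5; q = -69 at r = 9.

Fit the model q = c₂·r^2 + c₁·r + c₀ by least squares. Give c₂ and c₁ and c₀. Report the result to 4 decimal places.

Normal-equation sums: Σr^2·r^2 = 7187, Σr^2·r = 853, Σr^2 = 107, Σr·r = 107, Σr = 13, Σ1 = 4.
Right-hand side: Σr^2·q = -6015, Σr·q = -705, Σq = -82.
So AᵀA·[c₂, c₁, c₀]ᵀ = Aᵀq: [[7187, 853, 107]; [853, 107, 13]; [107, 13, 4]]·[c₂, c₁, c₀]ᵀ = [-6015, -705, -82]ᵀ.
Solving the 3×3 system (Gaussian elimination) gives c₂ = -863/825, c₁ = 1147/825, c₀ = 163/55.

c₂ = -1.0461, c₁ = 1.3903, c₀ = 2.9636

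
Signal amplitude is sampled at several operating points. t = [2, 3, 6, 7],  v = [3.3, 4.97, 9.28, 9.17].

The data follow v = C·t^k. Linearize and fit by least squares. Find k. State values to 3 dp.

k = 0.849

Taking logs, ln v = k·ln t + ln C, so regress ln v on ln t.
AᵀA = [[8.6844, 5.5294]; [5.5294, 4]], rhs = [10.8929, 7.2411]ᵀ  (here Σln t = 5.5294, Σ(ln t)² = 8.6844, Σln v = 7.2411, Σln t·ln v = 10.8929).
Slope k = (n·Σln t·ln v − Σln t·Σln v)/(n·Σ(ln t)² − (Σln t)²) = (4·10.8929 − 5.5294·7.2411)/4.1629 = 0.84851; ln C = (Σln v − k·Σln t)/n = 0.63734.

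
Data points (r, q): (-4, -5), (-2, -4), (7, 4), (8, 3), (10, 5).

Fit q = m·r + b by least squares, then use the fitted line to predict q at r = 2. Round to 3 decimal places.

q̂ = -0.728

Forming XᵀX = [[233, 19]; [19, 5]] and Xᵀq = [130, 3]ᵀ gives XᵀX·[m, b]ᵀ = Xᵀq.
Eliminating b: 5·(row 1) − 19·(row 2) gives 804·m = 5·130 − 19·3 = 593, so m = 593/804.
Then b = (3 − 19·(593/804))/5 = -1771/804.
At r = 2: q̂ = (593/804)·(2) + (-1771/804)·(1) = -195/268.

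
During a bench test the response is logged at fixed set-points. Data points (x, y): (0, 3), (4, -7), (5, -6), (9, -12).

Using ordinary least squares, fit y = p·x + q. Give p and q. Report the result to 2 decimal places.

p = -1.63, q = 1.85

Normal-equation sums: Σx·x = 122, Σx = 18, Σ1 = 4.
Moment sums: Σx·y = -166, Σy = -22.
AᵀA·[p, q]ᵀ = Aᵀy becomes [[122, 18]; [18, 4]]·[p, q]ᵀ = [-166, -22]ᵀ.
Δ = 122·4 − 18² = 164.
p = ((-166)·4 − 18·(-22))/164 = -67/41; q = (122·(-22) − 18·(-166))/164 = 76/41.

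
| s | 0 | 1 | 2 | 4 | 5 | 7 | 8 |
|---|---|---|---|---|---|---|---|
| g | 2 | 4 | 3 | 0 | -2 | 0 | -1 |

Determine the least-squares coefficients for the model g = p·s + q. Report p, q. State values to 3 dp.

MᵀM·[p, q]ᵀ = Mᵀg reads: 159·p + 27·q = -8;  27·p + 7·q = 6.
det = 159·7 − 27² = 384.
p = ((-8)·7 − 27·6)/384 = -109/192; q = (159·6 − 27·(-8))/384 = 195/64.

p = -0.568, q = 3.047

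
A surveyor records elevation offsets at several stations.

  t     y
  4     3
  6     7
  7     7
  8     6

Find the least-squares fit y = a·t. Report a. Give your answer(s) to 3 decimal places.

Normal-equation sums: Σt·t = 165.
Moment sums: Σt·y = 151.
So MᵀM·[a]ᵀ = Mᵀy: [[165]]·[a]ᵀ = [151]ᵀ.
a = 151/165 = 0.915152.

a = 0.915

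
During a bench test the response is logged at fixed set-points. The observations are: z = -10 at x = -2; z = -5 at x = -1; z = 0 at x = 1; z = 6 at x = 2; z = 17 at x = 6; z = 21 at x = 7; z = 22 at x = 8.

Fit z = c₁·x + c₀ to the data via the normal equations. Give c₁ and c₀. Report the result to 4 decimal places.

c₁ = 3.2188, c₀ = -2.3705

Sums needed: Σx·x = 159, Σx = 21, Σ1 = 7.
Right-hand side: Σx·z = 462, Σz = 51.
Normal equations: [[159, 21]; [21, 7]]·[c₁, c₀]ᵀ = [462, 51]ᵀ.
Eliminating c₀: 7·(row 1) − 21·(row 2) gives 672·c₁ = 7·462 − 21·51 = 2163, so c₁ = 103/32.
Then c₀ = (51 − 21·(103/32))/7 = -531/224.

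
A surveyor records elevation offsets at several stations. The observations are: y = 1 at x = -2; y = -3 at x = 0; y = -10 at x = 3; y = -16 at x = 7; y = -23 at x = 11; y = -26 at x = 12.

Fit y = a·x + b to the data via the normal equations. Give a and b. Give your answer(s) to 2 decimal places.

a = -1.87, b = -3.20

MᵀM·[a, b]ᵀ = Mᵀy reads: 327·a + 31·b = -709;  31·a + 6·b = -77.
(Σx·x = 327, Σx = 31, Σ1 = 6, Σx·y = -709, Σy = -77.)
det = 327·6 − 31² = 1001.
a = ((-709)·6 − 31·(-77))/1001 = -1867/1001; b = (327·(-77) − 31·(-709))/1001 = -3200/1001.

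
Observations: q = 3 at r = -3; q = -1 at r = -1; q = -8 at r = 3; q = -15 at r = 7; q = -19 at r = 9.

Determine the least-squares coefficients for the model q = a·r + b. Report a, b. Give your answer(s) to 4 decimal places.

The normal equations are: 149·a + 15·b = -308;  15·a + 5·b = -40.
(Σr·r = 149, Σr = 15, Σ1 = 5, Σr·q = -308, Σq = -40.)
Eliminating b: 5·(row 1) − 15·(row 2) gives 520·a = 5·(-308) − 15·(-40) = -940, so a = -47/26.
Then b = ((-40) − 15·(-47/26))/5 = -67/26.

a = -1.8077, b = -2.5769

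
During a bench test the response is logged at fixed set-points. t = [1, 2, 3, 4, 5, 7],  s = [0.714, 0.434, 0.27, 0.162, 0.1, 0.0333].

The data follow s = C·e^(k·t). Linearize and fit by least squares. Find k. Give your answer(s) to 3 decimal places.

Let Y = ln s. Fitting Y = k·t + ln C by least squares:
Σt = 22.0000, Σ(t)² = 104.0000, Σln s = -10.0059, Σt·ln s = -48.5432.
Equations: 104.0000·k + 22.0000·ln C = -48.5432;  22.0000·k + 6·ln C = -10.0059.
Δ = 104.0000·6 − (22.0000)² = 140.0000; k = (-48.5432·6 − 22.0000·-10.0059)/140.0000 = -0.50808, ln C = (104.0000·-10.0059 − 22.0000·-48.5432)/140.0000 = 0.19530.

k = -0.508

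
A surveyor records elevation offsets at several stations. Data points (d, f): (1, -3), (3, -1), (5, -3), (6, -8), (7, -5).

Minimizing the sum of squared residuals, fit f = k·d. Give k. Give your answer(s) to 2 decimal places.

With design matrix M, MᵀM = [[120]] and Mᵀf = [-104]ᵀ.
k = (-104)/120 = -0.866667.

k = -0.87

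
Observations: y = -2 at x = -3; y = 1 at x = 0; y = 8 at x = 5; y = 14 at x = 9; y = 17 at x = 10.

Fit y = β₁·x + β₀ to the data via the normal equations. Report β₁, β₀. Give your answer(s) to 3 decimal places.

With design matrix A, AᵀA = [[215, 21]; [21, 5]] and Aᵀy = [342, 38]ᵀ.
Determinant 215·5 − 21² = 634.
β₁ = (342·5 − 21·38)/634 = 456/317; β₀ = (215·38 − 21·342)/634 = 494/317.

β₁ = 1.438, β₀ = 1.558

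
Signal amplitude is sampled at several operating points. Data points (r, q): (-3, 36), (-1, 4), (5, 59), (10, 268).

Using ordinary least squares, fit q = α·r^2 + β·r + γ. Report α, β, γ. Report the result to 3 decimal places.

From the data, Σr^2·r^2 = 10707, Σr^2·r = 1097, Σr^2 = 135, Σr·r = 135, Σr = 11, Σ1 = 4.
And Σr^2·q = 28603, Σr·q = 2863, Σq = 367.
Solving the 3×3 system (Gaussian elimination) gives α = 706691/235156, β = -734707/235156, γ = -127407/117578.

α = 3.005, β = -3.124, γ = -1.084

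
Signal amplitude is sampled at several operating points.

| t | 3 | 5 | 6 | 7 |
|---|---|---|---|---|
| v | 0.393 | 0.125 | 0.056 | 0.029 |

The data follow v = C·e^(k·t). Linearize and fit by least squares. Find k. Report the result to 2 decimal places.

k = -0.66

Let Y = ln v. Fitting Y = k·t + ln C by least squares:
Σt = 21.0000, Σ(t)² = 119.0000, Σln v = -9.4363, Σt·ln v = -55.2767.
Equations: 119.0000·k + 21.0000·ln C = -55.2767;  21.0000·k + 4·ln C = -9.4363.
Δ = 119.0000·4 − (21.0000)² = 35.0000; k = (-55.2767·4 − 21.0000·-9.4363)/35.0000 = -0.65558, ln C = (119.0000·-9.4363 − 21.0000·-55.2767)/35.0000 = 1.08276.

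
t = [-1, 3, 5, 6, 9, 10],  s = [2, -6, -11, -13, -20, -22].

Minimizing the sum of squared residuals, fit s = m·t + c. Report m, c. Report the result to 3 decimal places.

Sums needed: Σt·t = 252, Σt = 32, Σ1 = 6.
For Mᵀs: Σt·s = -553, Σs = -70.
Eliminating c: 6·(row 1) − 32·(row 2) gives 488·m = 6·(-553) − 32·(-70) = -1078, so m = -539/244.
Then c = ((-70) − 32·(-539/244))/6 = 7/61.

m = -2.209, c = 0.115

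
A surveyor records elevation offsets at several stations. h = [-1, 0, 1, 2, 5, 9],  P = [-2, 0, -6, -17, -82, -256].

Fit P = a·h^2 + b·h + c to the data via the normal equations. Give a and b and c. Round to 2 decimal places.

a = -2.97, b = -1.62, c = -0.79

XᵀX·[a, b, c]ᵀ = XᵀP reads: 7204·a + 862·b + 112·c = -22862;  862·a + 112·b + 16·c = -2752;  112·a + 16·b + 6·c = -363.
Row-reducing yields a = -6364/2145, b = -697/429, c = -1123/1430.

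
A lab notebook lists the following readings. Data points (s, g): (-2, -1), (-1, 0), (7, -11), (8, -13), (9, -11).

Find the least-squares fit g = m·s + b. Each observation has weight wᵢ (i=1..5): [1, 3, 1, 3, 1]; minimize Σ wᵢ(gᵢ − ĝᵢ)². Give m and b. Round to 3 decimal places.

m = -1.270, b = -1.952

Entries of XᵀWX: Σwᵢ·s·s = 329, Σwᵢ·s = 35, Σwᵢ·1 = 9.
Right-hand side: Σwᵢ·s·g = -486, Σwᵢ·g = -62.
Normal equations: [[329, 35]; [35, 9]]·[m, b]ᵀ = [-486, -62]ᵀ.
Eliminating b: 9·(row 1) − 35·(row 2) gives 1736·m = 9·(-486) − 35·(-62) = -2204, so m = -551/434.
Then b = ((-62) − 35·(-551/434))/9 = -121/62.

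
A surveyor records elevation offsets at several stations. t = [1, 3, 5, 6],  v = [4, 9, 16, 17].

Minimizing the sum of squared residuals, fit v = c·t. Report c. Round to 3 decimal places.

Sums needed: Σt·t = 71.
And Σt·v = 213.
AᵀA·[c]ᵀ = Aᵀv becomes [[71]]·[c]ᵀ = [213]ᵀ.
c = 213/71 = 3.

c = 3.000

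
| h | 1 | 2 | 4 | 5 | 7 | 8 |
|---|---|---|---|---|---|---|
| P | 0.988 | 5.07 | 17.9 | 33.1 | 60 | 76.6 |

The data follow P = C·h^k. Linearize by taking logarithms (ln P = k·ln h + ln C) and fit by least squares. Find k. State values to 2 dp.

k = 2.08

Taking logs, ln P = k·ln h + ln C, so regress ln P on ln h.
XᵀX = [[13.1032, 7.7142]; [7.7142, 6]], rhs = [27.7458, 16.4285]ᵀ  (here Σln h = 7.7142, Σ(ln h)² = 13.1032, Σln P = 16.4285, Σln h·ln P = 27.7458).
Solving (det = 19.1098): k = 2.07961, ln C = 0.06432.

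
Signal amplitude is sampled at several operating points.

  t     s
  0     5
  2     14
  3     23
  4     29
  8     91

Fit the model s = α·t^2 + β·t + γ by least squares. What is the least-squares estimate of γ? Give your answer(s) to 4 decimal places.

γ = 5.3596

Normal-equation sums: Σt^2·t^2 = 4449, Σt^2·t = 611, Σt^2 = 93, Σt·t = 93, Σt = 17, Σ1 = 5.
Moment sums: Σt^2·s = 6551, Σt·s = 941, Σs = 162.
XᵀX·[α, β, γ]ᵀ = Xᵀs becomes [[4449, 611, 93]; [611, 93, 17]; [93, 17, 5]]·[α, β, γ]ᵀ = [6551, 941, 162]ᵀ.
Inverting the 3×3 Gram matrix, [α, β, γ]ᵀ = [2159/2002, 4111/2002, 5365/1001]ᵀ.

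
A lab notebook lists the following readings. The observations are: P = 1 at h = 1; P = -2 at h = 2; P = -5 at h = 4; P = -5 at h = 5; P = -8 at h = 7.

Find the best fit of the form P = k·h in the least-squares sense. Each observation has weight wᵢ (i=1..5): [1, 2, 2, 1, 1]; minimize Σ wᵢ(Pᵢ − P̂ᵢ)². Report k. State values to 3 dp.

From the data, Σwᵢ·h·h = 115.
Moment sums: Σwᵢ·h·P = -128.
k = (-128)/115 = -1.11304.

k = -1.113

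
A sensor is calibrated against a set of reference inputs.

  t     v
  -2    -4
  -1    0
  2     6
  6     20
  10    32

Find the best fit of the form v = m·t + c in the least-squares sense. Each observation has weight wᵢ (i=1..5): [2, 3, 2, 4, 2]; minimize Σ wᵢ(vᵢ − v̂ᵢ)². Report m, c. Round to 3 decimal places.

Compute the Gram sums: Σwᵢ·t·t = 363, Σwᵢ·t = 41, Σwᵢ·1 = 13.
Right-hand side: Σwᵢ·t·v = 1160, Σwᵢ·v = 148.
Δ = 363·13 − 41² = 3038.
m = (1160·13 − 41·148)/3038 = 4506/1519; c = (363·148 − 41·1160)/3038 = 3082/1519.

m = 2.966, c = 2.029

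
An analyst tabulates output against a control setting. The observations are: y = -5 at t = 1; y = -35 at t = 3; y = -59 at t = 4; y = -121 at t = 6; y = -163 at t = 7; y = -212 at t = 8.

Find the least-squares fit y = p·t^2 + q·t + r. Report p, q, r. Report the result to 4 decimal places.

Normal-equation sums: Σt^2·t^2 = 8131, Σt^2·t = 1163, Σt^2 = 175, Σt·t = 175, Σt = 29, Σ1 = 6.
Moment sums: Σt^2·y = -27175, Σt·y = -3909, Σy = -595.
Row-reducing yields p = -3929/1320, q = -307/120, r = 3/220.

p = -2.9765, q = -2.5583, r = 0.0136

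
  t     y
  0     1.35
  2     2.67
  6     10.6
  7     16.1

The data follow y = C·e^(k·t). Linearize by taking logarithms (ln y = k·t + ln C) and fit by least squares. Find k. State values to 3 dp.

With ln yᵢ as the transformed response and tᵢ as the regressor:
Sums: Σt = 15.0000, Σ(t)² = 89.0000, Σln y = 6.4219, Σt·ln y = 35.5810.
Normal system: [[89.0000, 15.0000]; [15.0000, 4]]·[k, ln C]ᵀ = [35.5810, 6.4219]ᵀ.
Slope k = (n·Σt·ln y − Σt·Σln y)/(n·Σ(t)² − (Σt)²) = (4·35.5810 − 15.0000·6.4219)/131.0000 = 0.35112; ln C = (Σln y − k·Σt)/n = 0.28878.

k = 0.351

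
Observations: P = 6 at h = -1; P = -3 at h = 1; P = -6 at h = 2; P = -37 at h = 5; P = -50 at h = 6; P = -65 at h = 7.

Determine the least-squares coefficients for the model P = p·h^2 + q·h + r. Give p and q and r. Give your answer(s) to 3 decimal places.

From the data, Σh^2·h^2 = 4340, Σh^2·h = 692, Σh^2 = 116, Σh·h = 116, Σh = 20, Σ1 = 6.
And Σh^2·P = -5931, Σh·P = -961, ΣP = -155.
So XᵀX·[p, q, r]ᵀ = XᵀP: [[4340, 692, 116]; [692, 116, 20]; [116, 20, 6]]·[p, q, r]ᵀ = [-5931, -961, -155]ᵀ.
Row-reducing yields p = -3409/3840, q = -13487/3840, r = 243/80.

p = -0.888, q = -3.512, r = 3.038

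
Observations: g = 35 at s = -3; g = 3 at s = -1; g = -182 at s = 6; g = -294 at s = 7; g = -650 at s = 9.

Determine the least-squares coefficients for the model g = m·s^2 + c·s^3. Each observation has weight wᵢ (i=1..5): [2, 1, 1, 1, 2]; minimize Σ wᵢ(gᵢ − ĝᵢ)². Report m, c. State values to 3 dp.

Entries of MᵀWM: Σwᵢ·s^2·s^2 = 16982, Σwᵢ·s^2·s^3 = 142194, Σwᵢ·s^3·s^3 = 1228646.
And Σwᵢ·s^2·g = -125625, Σwᵢ·s^3·g = -1089747.
So MᵀWM·[m, c]ᵀ = MᵀWg: [[16982, 142194]; [142194, 1228646]]·[m, c]ᵀ = [-125625, -1089747]ᵀ.
det = 16982·1228646 − 142194² = 645732736.
m = ((-125625)·1228646 − 142194·(-1089747))/645732736 = 9481737/10089574; c = (16982·(-1089747) − 142194·(-125625))/645732736 = -5023143/5044787.

m = 0.940, c = -0.996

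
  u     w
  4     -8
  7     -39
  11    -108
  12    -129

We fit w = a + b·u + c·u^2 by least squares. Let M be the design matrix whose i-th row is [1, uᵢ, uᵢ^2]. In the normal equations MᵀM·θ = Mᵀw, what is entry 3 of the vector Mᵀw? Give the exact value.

Entry 3 ↔ basis u^2, so (Mᵀw)_{3} = Σᵢ (u^2)·wᵢ = (16)·(-8) + (49)·(-39) + (121)·(-108) + (144)·(-129) = -33683.

-33683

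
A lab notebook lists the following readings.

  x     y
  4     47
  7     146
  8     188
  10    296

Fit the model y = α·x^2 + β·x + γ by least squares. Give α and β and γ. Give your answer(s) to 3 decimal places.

Entries of AᵀA: Σx^2·x^2 = 16753, Σx^2·x = 1919, Σx^2 = 229, Σx·x = 229, Σx = 29, Σ1 = 4.
Right-hand side: Σx^2·y = 49538, Σx·y = 5674, Σy = 677.
Inverting the 3×3 Gram matrix, [α, β, γ]ᵀ = [59/20, 13/100, -29/50]ᵀ.

α = 2.950, β = 0.130, γ = -0.580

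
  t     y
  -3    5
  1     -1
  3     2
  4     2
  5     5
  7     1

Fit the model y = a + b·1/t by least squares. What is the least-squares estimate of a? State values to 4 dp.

a = 3.5060

From the data, Σ1 = 6, Σ1/t = 223/140, Σ1/t·1/t = 237281/176400.
For Aᵀy: Σy = 14, Σ1/t·y = -5/14.
AᵀA·[a, b]ᵀ = Aᵀy becomes [[6, 223/140]; [223/140, 237281/176400]]·[a, b]ᵀ = [14, -5/14]ᵀ.
Eliminating b: (237281/176400)·(row 1) − (223/140)·(row 2) gives (13015/2352)·a = (237281/176400)·14 − (223/140)·(-5/14) = 855571/44100, so a = 3422284/976125.
Then b = ((-5/14) − (223/140)·(3422284/976125))/(237281/176400) = -287448/65075.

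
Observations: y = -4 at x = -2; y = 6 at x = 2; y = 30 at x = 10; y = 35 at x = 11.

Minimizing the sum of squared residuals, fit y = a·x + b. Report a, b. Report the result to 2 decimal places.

a = 2.97, b = 1.13

Forming MᵀM = [[229, 21]; [21, 4]] and Mᵀy = [705, 67]ᵀ gives MᵀM·[a, b]ᵀ = Mᵀy.
det = 229·4 − 21² = 475.
a = (705·4 − 21·67)/475 = 1413/475; b = (229·67 − 21·705)/475 = 538/475.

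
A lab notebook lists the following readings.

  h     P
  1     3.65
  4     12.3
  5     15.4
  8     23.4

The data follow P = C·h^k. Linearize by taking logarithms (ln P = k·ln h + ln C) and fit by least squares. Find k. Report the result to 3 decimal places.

Let Y = ln P. Fitting Y = k·ln h + ln C by least squares:
Σln h = 5.0752, Σ(ln h)² = 8.8362, Σln P = 9.6914, Σln h·ln P = 14.4358.
Equations: 8.8362·k + 5.0752·ln C = 14.4358;  5.0752·k + 4·ln C = 9.6914.
Slope k = (n·Σln h·ln P − Σln h·Σln P)/(n·Σ(ln h)² − (Σln h)²) = (4·14.4358 − 5.0752·9.6914)/9.5873 = 0.89257; ln C = (Σln P − k·Σln h)/n = 1.29037.

k = 0.893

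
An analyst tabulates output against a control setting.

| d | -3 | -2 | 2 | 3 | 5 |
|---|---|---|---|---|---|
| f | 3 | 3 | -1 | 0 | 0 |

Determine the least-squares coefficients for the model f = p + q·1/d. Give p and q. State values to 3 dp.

The normal system AᵀA·[p, q]ᵀ = Aᵀf is [[5, 1/5]; [1/5, 343/450]]·[p, q]ᵀ = [5, -3]ᵀ.
Eliminating q: (343/450)·(row 1) − (1/5)·(row 2) gives (1697/450)·p = (343/450)·5 − (1/5)·(-3) = 397/90, so p = 1985/1697.
Then q = ((-3) − (1/5)·(1985/1697))/(343/450) = -7200/1697.

p = 1.170, q = -4.243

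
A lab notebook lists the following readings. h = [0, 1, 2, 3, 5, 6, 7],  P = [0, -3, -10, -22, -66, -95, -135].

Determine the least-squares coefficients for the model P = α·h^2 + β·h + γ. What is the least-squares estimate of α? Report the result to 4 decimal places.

α = -2.9723

Compute the Gram sums: Σh^2·h^2 = 4420, Σh^2·h = 720, Σh^2 = 124, Σh·h = 124, Σh = 24, Σ1 = 7.
For MᵀP: Σh^2·P = -11926, Σh·P = -1934, ΣP = -331.
MᵀM·[α, β, γ]ᵀ = MᵀP becomes [[4420, 720, 124]; [720, 124, 24]; [124, 24, 7]]·[α, β, γ]ᵀ = [-11926, -1934, -331]ᵀ.
Row-reducing yields α = -5035/1694, β = 3137/1694, γ = -119/121.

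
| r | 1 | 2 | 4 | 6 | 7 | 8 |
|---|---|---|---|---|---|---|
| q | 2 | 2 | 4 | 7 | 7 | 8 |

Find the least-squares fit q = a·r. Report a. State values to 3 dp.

a = 1.041

Setting ∂/∂a … = 0 gives: 170·a = 177.
(Σr·r = 170, Σr·q = 177.)
Hence a = 177 / 170 ≈ 1.04118.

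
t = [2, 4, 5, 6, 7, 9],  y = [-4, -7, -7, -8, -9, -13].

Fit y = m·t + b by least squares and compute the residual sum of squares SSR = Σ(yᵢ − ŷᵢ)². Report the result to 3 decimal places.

Setting ∂/∂m … = 0 gives: 211·m + 33·b = -299;  33·m + 6·b = -48.
Determinant 211·6 − 33² = 177.
m = ((-299)·6 − 33·(-48))/177 = -70/59; b = (211·(-48) − 33·(-299))/177 = -87/59.
Residuals: -9/59, -46/59, 24/59, 35/59, 46/59, -50/59; SSR = 146/59.

SSR = 2.475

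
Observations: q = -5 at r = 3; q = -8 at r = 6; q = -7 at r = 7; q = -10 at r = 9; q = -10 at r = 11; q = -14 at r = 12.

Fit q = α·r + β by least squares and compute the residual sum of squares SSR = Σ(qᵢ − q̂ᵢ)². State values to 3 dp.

The normal system XᵀX·[α, β]ᵀ = Xᵀq is [[440, 48]; [48, 6]]·[α, β]ᵀ = [-480, -54]ᵀ.
Determinant 440·6 − 48² = 336.
α = ((-480)·6 − 48·(-54))/336 = -6/7; β = (440·(-54) − 48·(-480))/336 = -15/7.
Residuals: -2/7, -5/7, 8/7, -1/7, 11/7, -11/7; SSR = 48/7.

SSR = 6.857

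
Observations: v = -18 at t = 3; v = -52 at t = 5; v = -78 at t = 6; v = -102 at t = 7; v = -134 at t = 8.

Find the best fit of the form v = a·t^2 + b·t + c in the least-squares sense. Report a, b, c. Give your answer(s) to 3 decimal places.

a = -1.865, b = -2.669, c = 6.919

Compute the Gram sums: Σt^2·t^2 = 8499, Σt^2·t = 1223, Σt^2 = 183, Σt·t = 183, Σt = 29, Σ1 = 5.
Moment sums: Σt^2·v = -17844, Σt·v = -2568, Σv = -384.
AᵀA·[a, b, c]ᵀ = Aᵀv becomes [[8499, 1223, 183]; [1223, 183, 29]; [183, 29, 5]]·[a, b, c]ᵀ = [-17844, -2568, -384]ᵀ.
Inverting the 3×3 Gram matrix, [a, b, c]ᵀ = [-1266/679, -1812/679, 4698/679]ᵀ.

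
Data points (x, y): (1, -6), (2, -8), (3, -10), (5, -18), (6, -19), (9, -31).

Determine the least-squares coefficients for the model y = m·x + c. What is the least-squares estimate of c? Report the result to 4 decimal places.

From the data, Σx·x = 156, Σx = 26, Σ1 = 6.
Right-hand side: Σx·y = -535, Σy = -92.
So AᵀA·[m, c]ᵀ = Aᵀy: [[156, 26]; [26, 6]]·[m, c]ᵀ = [-535, -92]ᵀ.
Determinant 156·6 − 26² = 260.
m = ((-535)·6 − 26·(-92))/260 = -409/130; c = (156·(-92) − 26·(-535))/260 = -17/10.

c = -1.7000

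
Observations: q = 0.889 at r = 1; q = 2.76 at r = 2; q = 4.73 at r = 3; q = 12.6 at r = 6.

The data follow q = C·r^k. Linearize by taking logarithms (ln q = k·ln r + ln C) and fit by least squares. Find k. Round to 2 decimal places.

Let Y = ln q. Fitting Y = k·ln r + ln C by least squares:
Σln r = 3.5835, Σ(ln r)² = 4.8978, Σln q = 4.9852, Σln r·ln q = 6.9506.
Equations: 4.8978·k + 3.5835·ln C = 6.9506;  3.5835·k + 4·ln C = 4.9852.
Δ = 4.8978·4 − (3.5835)² = 6.7496; k = (6.9506·4 − 3.5835·4.9852)/6.7496 = 1.47239, ln C = (4.8978·4.9852 − 3.5835·6.9506)/6.7496 = -0.07278.

k = 1.47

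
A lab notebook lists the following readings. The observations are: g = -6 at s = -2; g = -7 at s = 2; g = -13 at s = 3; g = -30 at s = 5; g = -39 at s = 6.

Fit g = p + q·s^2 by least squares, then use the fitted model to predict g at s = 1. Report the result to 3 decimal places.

ĝ = -3.975

Compute the Gram sums: Σ1 = 5, Σs^2 = 78, Σs^2·s^2 = 2034.
Right-hand side: Σg = -95, Σs^2·g = -2323.
Determinant 5·2034 − 78² = 4086.
p = ((-95)·2034 − 78·(-2323))/4086 = -2006/681; q = (5·(-2323) − 78·(-95))/4086 = -4205/4086.
At s = 1: ĝ = (-2006/681)·(1) + (-4205/4086)·(1) = -16241/4086.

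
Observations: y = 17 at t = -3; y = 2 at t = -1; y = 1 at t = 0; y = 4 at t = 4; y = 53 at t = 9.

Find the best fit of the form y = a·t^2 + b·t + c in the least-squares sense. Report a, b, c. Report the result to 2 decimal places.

From the data, Σt^2·t^2 = 6899, Σt^2·t = 765, Σt^2 = 107, Σt·t = 107, Σt = 9, Σ1 = 5.
And Σt^2·y = 4512, Σt·y = 440, Σy = 77.
Row-reducing yields a = 109435/113592, b = -104273/37864, c = -14759/56796.

a = 0.96, b = -2.75, c = -0.26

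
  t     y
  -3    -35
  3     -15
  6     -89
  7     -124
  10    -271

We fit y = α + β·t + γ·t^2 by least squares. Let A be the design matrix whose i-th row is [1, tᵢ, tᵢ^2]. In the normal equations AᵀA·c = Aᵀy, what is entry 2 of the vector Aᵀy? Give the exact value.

-4052

Entry 2 ↔ basis t, so (Aᵀy)_{2} = Σᵢ (t)·yᵢ = (-3)·(-35) + (3)·(-15) + (6)·(-89) + (7)·(-124) + (10)·(-271) = -4052.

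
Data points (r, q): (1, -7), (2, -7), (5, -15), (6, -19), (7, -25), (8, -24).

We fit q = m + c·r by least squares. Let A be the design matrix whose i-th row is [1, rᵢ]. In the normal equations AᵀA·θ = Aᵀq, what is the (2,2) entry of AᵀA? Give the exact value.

179

Row 2 ↔ basis r, column 2 ↔ basis r, so (AᵀA)_{2,2} = Σᵢ (r)·(r) = (1)·(1) + (2)·(2) + (5)·(5) + (6)·(6) + (7)·(7) + (8)·(8) = 179.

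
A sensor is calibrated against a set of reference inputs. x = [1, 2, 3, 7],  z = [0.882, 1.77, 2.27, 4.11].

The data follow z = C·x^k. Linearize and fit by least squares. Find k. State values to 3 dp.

Linearized form: ln z = k·ln x + ln C. From the 4 transformed points,
XᵀX = [[5.4740, 3.7377]; [3.7377, 4]], rhs = [4.0468, 2.6786]ᵀ  (here Σln x = 3.7377, Σ(ln x)² = 5.4740, Σln z = 2.6786, Σln x·ln z = 4.0468).
Solving (det = 7.9257): k = 0.77916, ln C = -0.05840.

k = 0.779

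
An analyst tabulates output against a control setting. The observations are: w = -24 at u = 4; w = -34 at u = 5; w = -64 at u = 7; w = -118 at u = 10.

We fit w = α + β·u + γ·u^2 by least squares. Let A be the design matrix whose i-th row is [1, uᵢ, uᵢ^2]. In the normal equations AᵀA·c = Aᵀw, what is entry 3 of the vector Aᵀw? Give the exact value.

Entry 3 ↔ basis u^2, so (Aᵀw)_{3} = Σᵢ (u^2)·wᵢ = (16)·(-24) + (25)·(-34) + (49)·(-64) + (100)·(-118) = -16170.

-16170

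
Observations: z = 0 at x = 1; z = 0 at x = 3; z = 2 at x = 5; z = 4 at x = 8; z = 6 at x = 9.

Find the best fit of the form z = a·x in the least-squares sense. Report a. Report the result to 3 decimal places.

a = 0.533

From the data, Σx·x = 180.
Right-hand side: Σx·z = 96.
Normal equations: [[180]]·[a]ᵀ = [96]ᵀ.
a = 96/180 = 0.533333.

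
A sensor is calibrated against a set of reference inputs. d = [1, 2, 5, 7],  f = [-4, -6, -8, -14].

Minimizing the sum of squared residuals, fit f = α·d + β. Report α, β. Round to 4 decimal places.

α = -1.4945, β = -2.3956

Sums needed: Σd·d = 79, Σd = 15, Σ1 = 4.
Right-hand side: Σd·f = -154, Σf = -32.
So AᵀA·[α, β]ᵀ = Aᵀf: [[79, 15]; [15, 4]]·[α, β]ᵀ = [-154, -32]ᵀ.
Eliminating β: 4·(row 1) − 15·(row 2) gives 91·α = 4·(-154) − 15·(-32) = -136, so α = -136/91.
Then β = ((-32) − 15·(-136/91))/4 = -218/91.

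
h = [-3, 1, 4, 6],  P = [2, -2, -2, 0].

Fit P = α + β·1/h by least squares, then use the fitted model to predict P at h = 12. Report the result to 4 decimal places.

Compute the Gram sums: Σ1 = 4, Σ1/h = 13/12, Σ1/h·1/h = 173/144.
Right-hand side: ΣP = -2, Σ1/h·P = -19/6.
So XᵀX·[α, β]ᵀ = XᵀP: [[4, 13/12]; [13/12, 173/144]]·[α, β]ᵀ = [-2, -19/6]ᵀ.
Eliminating β: (173/144)·(row 1) − (13/12)·(row 2) gives (523/144)·α = (173/144)·(-2) − (13/12)·(-19/6) = 37/36, so α = 148/523.
Then β = ((-19/6) − (13/12)·(148/523))/(173/144) = -1512/523.
At h = 12: P̂ = (148/523)·(1) + (-1512/523)·(1/12) = 22/523.

P̂ = 0.0421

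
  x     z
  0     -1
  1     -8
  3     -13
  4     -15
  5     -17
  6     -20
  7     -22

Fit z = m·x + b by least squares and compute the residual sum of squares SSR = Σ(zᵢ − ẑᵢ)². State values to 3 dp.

SSR = 11.725

Setting ∂/∂m … = 0 gives: 136·m + 26·b = -466;  26·m + 7·b = -96.
det = 136·7 − 26² = 276.
m = ((-466)·7 − 26·(-96))/276 = -383/138; b = (136·(-96) − 26·(-466))/276 = -235/69.
Residuals: 166/69, -251/138, -175/138, -34/69, 13/46, 4/69, 5/6; SSR = 809/69.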